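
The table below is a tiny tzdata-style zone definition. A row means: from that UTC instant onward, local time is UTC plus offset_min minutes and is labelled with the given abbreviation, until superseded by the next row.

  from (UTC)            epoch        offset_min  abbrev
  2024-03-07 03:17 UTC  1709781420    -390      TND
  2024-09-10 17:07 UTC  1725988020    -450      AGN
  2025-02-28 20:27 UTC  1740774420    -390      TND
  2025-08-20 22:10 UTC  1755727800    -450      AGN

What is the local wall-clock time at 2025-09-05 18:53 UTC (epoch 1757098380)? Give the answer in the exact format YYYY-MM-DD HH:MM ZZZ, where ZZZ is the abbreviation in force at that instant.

Query: 2025-09-05 18:53 UTC
Rule 4/4 (AGN, -07:30): 2025-08-20 22:10 UTC ≤ query < +∞
18·60 + 53 - 450 = 683 min
683 = 0·1440 + 683; 683 = 11·60 + 23 → 11:23, same day
→ 2025-09-05 11:23 AGN

2025-09-05 11:23 AGN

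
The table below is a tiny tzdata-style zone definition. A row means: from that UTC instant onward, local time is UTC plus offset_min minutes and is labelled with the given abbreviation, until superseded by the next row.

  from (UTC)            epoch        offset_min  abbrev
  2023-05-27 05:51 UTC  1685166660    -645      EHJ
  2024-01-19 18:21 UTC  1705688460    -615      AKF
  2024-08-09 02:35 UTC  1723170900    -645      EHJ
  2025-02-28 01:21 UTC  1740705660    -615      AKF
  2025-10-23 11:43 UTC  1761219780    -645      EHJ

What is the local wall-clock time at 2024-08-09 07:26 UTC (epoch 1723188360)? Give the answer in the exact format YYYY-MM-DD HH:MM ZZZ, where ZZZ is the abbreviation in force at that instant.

Query: 2024-08-09 07:26 UTC
Rule 3/5 (EHJ, -10:45): 2024-08-09 02:35 UTC ≤ query < 2025-02-28 01:21 UTC
7·60 + 26 - 645 = -199 min
-199 = -1·1440 + 1241; 1241 = 20·60 + 41 → 20:41, 2024-08-09 - 1 day = 2024-08-08
→ 2024-08-08 20:41 EHJ

2024-08-08 20:41 EHJ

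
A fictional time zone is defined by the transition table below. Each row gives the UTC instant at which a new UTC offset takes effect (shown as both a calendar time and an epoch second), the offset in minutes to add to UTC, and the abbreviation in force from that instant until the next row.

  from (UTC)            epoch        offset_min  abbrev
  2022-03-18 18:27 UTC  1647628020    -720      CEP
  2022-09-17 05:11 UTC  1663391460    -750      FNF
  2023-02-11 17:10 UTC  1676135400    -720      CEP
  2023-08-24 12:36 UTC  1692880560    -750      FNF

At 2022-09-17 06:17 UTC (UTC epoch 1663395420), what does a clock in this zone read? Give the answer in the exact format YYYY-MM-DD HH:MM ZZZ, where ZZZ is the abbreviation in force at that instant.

Query: 2022-09-17 06:17 UTC
Rule 2/4 (FNF, -12:30): 2022-09-17 05:11 UTC ≤ query < 2023-02-11 17:10 UTC
6·60 + 17 - 750 = -373 min
-373 = -1·1440 + 1067; 1067 = 17·60 + 47 → 17:47, 2022-09-17 - 1 day = 2022-09-16
→ 2022-09-16 17:47 FNF

2022-09-16 17:47 FNF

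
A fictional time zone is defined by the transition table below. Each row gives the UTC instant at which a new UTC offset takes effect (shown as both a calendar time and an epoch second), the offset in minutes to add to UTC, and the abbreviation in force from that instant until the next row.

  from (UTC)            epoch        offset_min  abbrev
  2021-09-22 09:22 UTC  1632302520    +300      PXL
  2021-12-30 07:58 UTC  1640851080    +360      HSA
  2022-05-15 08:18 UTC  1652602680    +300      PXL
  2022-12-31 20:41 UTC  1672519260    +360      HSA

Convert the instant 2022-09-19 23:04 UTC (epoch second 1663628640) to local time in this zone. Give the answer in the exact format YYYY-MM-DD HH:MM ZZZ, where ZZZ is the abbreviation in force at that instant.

2022-09-20 04:04 PXL

Query: 2022-09-19 23:04 UTC
Rule 3/4 (PXL, +05:00): 2022-05-15 08:18 UTC ≤ query < 2022-12-31 20:41 UTC
23·60 + 4 + 300 = 1684 min
1684 = 1·1440 + 244; 244 = 4·60 + 4 → 04:04, 2022-09-19 + 1 day = 2022-09-20
→ 2022-09-20 04:04 PXL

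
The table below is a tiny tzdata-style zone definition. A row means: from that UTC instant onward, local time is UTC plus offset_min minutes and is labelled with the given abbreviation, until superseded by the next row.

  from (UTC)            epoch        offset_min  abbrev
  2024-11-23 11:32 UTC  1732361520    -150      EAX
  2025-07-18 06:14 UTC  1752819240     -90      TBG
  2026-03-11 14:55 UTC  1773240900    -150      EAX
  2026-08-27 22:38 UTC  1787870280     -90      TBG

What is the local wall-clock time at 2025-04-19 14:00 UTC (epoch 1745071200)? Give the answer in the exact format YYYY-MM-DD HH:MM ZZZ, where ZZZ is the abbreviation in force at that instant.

Query: 2025-04-19 14:00 UTC
Rule 1/4 (EAX, -02:30): 2024-11-23 11:32 UTC ≤ query < 2025-07-18 06:14 UTC
14·60 + 0 - 150 = 690 min
690 = 0·1440 + 690; 690 = 11·60 + 30 → 11:30, same day
→ 2025-04-19 11:30 EAX

2025-04-19 11:30 EAX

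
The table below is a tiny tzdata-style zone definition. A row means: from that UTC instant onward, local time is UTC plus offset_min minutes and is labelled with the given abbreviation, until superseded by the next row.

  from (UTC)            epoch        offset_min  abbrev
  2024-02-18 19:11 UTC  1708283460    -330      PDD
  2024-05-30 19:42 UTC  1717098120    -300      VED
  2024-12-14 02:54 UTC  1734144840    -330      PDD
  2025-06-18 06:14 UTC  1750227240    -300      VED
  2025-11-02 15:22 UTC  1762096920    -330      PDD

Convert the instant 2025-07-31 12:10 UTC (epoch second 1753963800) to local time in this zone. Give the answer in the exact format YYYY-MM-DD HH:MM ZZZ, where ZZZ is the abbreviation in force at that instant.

2025-07-31 07:10 VED

Query: 2025-07-31 12:10 UTC
Rule 4/5 (VED, -05:00): 2025-06-18 06:14 UTC ≤ query < 2025-11-02 15:22 UTC
12·60 + 10 - 300 = 430 min
430 = 0·1440 + 430; 430 = 7·60 + 10 → 07:10, same day
→ 2025-07-31 07:10 VED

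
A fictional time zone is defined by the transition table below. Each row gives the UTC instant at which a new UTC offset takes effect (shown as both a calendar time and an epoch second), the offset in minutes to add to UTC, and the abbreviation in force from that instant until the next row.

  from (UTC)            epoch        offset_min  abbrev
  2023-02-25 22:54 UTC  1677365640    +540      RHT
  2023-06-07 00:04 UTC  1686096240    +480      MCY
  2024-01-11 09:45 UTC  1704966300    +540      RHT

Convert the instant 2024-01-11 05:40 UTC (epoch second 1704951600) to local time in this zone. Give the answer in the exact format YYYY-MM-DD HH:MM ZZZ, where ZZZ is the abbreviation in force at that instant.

2024-01-11 13:40 MCY

Query: 2024-01-11 05:40 UTC
Rule 2/3 (MCY, +08:00): 2023-06-07 00:04 UTC ≤ query < 2024-01-11 09:45 UTC
5·60 + 40 + 480 = 820 min
820 = 0·1440 + 820; 820 = 13·60 + 40 → 13:40, same day
→ 2024-01-11 13:40 MCY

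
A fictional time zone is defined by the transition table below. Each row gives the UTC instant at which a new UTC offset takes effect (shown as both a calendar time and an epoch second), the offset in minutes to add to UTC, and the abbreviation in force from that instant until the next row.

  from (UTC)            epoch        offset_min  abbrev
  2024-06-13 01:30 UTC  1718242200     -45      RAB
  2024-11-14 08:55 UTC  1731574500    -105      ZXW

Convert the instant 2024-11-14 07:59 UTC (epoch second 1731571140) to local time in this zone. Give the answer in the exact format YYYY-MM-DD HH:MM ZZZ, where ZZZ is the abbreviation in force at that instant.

Query: 2024-11-14 07:59 UTC
Rule 1/2 (RAB, -00:45): 2024-06-13 01:30 UTC ≤ query < 2024-11-14 08:55 UTC
7·60 + 59 - 45 = 434 min
434 = 0·1440 + 434; 434 = 7·60 + 14 → 07:14, same day
→ 2024-11-14 07:14 RAB

2024-11-14 07:14 RAB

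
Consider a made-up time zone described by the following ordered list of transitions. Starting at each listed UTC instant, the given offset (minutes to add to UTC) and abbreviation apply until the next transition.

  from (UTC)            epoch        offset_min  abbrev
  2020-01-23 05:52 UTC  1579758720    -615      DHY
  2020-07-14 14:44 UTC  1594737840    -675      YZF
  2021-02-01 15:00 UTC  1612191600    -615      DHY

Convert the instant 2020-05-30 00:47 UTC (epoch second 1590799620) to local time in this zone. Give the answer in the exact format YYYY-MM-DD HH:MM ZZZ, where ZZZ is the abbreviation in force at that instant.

Query: 2020-05-30 00:47 UTC
Rule 1/3 (DHY, -10:15): 2020-01-23 05:52 UTC ≤ query < 2020-07-14 14:44 UTC
0·60 + 47 - 615 = -568 min
-568 = -1·1440 + 872; 872 = 14·60 + 32 → 14:32, 2020-05-30 - 1 day = 2020-05-29
→ 2020-05-29 14:32 DHY

2020-05-29 14:32 DHY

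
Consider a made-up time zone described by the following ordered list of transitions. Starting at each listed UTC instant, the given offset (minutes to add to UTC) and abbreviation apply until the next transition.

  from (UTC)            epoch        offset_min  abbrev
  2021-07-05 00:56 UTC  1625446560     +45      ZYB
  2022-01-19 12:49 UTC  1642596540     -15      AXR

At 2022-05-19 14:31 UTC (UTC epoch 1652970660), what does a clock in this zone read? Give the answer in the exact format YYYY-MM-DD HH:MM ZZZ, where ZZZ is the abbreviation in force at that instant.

Query: 2022-05-19 14:31 UTC
Rule 2/2 (AXR, -00:15): 2022-01-19 12:49 UTC ≤ query < +∞
14·60 + 31 - 15 = 856 min
856 = 0·1440 + 856; 856 = 14·60 + 16 → 14:16, same day
→ 2022-05-19 14:16 AXR

2022-05-19 14:16 AXR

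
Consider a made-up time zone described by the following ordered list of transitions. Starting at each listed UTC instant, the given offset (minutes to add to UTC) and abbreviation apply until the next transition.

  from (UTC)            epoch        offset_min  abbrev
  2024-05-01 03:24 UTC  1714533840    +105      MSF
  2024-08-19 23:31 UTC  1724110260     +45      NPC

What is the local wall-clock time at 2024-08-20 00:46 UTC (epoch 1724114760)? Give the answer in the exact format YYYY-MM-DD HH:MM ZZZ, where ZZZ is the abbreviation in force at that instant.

2024-08-20 01:31 NPC

Query: 2024-08-20 00:46 UTC
Rule 2/2 (NPC, +00:45): 2024-08-19 23:31 UTC ≤ query < +∞
0·60 + 46 + 45 = 91 min
91 = 0·1440 + 91; 91 = 1·60 + 31 → 01:31, same day
→ 2024-08-20 01:31 NPC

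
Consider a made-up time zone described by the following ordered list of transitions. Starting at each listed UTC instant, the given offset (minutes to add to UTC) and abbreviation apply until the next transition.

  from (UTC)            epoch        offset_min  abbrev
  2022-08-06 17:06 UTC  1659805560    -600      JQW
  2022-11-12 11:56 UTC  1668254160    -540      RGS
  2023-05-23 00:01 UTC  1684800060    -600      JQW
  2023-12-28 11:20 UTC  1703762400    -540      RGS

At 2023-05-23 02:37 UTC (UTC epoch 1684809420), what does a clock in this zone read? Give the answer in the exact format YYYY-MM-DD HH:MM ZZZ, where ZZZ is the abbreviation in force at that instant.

2023-05-22 16:37 JQW

Query: 2023-05-23 02:37 UTC
Rule 3/4 (JQW, -10:00): 2023-05-23 00:01 UTC ≤ query < 2023-12-28 11:20 UTC
2·60 + 37 - 600 = -443 min
-443 = -1·1440 + 997; 997 = 16·60 + 37 → 16:37, 2023-05-23 - 1 day = 2023-05-22
→ 2023-05-22 16:37 JQW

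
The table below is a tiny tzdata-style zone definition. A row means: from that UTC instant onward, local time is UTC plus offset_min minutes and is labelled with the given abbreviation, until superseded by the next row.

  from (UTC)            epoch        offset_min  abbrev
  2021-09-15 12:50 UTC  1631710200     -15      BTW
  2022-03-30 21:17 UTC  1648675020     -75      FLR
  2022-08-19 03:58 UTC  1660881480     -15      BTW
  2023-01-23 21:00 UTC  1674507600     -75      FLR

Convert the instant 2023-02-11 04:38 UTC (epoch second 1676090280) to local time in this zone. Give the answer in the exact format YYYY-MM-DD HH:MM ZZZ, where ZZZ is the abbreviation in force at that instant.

2023-02-11 03:23 FLR

Query: 2023-02-11 04:38 UTC
Rule 4/4 (FLR, -01:15): 2023-01-23 21:00 UTC ≤ query < +∞
4·60 + 38 - 75 = 203 min
203 = 0·1440 + 203; 203 = 3·60 + 23 → 03:23, same day
→ 2023-02-11 03:23 FLR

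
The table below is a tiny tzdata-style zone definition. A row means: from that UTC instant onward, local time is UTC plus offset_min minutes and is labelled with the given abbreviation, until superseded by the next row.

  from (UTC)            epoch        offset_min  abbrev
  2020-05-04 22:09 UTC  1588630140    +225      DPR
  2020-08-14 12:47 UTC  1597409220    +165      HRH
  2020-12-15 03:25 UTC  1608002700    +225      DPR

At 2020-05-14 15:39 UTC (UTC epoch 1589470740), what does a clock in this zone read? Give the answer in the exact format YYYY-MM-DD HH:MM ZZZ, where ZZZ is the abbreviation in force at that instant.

2020-05-14 19:24 DPR

Query: 2020-05-14 15:39 UTC
Rule 1/3 (DPR, +03:45): 2020-05-04 22:09 UTC ≤ query < 2020-08-14 12:47 UTC
15·60 + 39 + 225 = 1164 min
1164 = 0·1440 + 1164; 1164 = 19·60 + 24 → 19:24, same day
→ 2020-05-14 19:24 DPR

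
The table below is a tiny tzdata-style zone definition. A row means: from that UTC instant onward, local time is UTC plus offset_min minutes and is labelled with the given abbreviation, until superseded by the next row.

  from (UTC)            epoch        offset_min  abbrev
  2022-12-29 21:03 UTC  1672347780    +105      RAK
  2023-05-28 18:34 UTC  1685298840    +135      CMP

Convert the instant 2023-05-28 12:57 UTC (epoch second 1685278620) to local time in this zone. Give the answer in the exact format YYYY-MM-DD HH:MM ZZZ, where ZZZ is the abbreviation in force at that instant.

2023-05-28 14:42 RAK

Query: 2023-05-28 12:57 UTC
Rule 1/2 (RAK, +01:45): 2022-12-29 21:03 UTC ≤ query < 2023-05-28 18:34 UTC
12·60 + 57 + 105 = 882 min
882 = 0·1440 + 882; 882 = 14·60 + 42 → 14:42, same day
→ 2023-05-28 14:42 RAK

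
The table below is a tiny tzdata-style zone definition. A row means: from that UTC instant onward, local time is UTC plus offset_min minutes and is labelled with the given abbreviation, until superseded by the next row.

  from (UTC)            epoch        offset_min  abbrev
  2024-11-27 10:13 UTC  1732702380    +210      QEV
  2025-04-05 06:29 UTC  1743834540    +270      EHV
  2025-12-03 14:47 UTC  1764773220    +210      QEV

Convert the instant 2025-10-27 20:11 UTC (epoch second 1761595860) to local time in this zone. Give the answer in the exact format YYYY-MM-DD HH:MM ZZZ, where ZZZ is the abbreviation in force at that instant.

Query: 2025-10-27 20:11 UTC
Rule 2/3 (EHV, +04:30): 2025-04-05 06:29 UTC ≤ query < 2025-12-03 14:47 UTC
20·60 + 11 + 270 = 1481 min
1481 = 1·1440 + 41; 41 = 0·60 + 41 → 00:41, 2025-10-27 + 1 day = 2025-10-28
→ 2025-10-28 00:41 EHV

2025-10-28 00:41 EHV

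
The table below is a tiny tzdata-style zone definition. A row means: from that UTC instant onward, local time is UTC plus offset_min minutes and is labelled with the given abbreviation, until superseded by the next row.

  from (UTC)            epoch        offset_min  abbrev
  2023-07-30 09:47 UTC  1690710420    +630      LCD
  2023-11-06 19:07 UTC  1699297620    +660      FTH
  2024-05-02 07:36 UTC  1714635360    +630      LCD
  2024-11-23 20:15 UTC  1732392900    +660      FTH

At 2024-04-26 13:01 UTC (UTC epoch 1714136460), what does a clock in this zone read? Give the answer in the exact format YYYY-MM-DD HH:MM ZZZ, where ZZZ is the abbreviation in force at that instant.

2024-04-27 00:01 FTH

Query: 2024-04-26 13:01 UTC
Rule 2/4 (FTH, +11:00): 2023-11-06 19:07 UTC ≤ query < 2024-05-02 07:36 UTC
13·60 + 1 + 660 = 1441 min
1441 = 1·1440 + 1; 1 = 0·60 + 1 → 00:01, 2024-04-26 + 1 day = 2024-04-27
→ 2024-04-27 00:01 FTH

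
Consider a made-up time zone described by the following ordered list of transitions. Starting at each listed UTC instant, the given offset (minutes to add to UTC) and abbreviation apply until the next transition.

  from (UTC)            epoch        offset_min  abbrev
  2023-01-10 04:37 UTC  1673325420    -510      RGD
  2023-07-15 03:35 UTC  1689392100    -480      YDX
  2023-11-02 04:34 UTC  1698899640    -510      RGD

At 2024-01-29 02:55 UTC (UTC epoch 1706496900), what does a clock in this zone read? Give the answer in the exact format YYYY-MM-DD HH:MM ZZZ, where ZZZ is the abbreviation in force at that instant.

Query: 2024-01-29 02:55 UTC
Rule 3/3 (RGD, -08:30): 2023-11-02 04:34 UTC ≤ query < +∞
2·60 + 55 - 510 = -335 min
-335 = -1·1440 + 1105; 1105 = 18·60 + 25 → 18:25, 2024-01-29 - 1 day = 2024-01-28
→ 2024-01-28 18:25 RGD

2024-01-28 18:25 RGD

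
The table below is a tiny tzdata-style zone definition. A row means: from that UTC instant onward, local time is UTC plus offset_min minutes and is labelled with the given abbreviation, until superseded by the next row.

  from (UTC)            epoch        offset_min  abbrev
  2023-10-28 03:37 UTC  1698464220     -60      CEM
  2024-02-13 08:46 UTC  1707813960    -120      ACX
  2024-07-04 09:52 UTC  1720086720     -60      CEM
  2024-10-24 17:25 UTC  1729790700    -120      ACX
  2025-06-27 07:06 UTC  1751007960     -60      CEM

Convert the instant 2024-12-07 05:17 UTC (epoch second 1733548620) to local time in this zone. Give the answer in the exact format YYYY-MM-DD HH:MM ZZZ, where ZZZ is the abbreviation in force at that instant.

Query: 2024-12-07 05:17 UTC
Rule 4/5 (ACX, -02:00): 2024-10-24 17:25 UTC ≤ query < 2025-06-27 07:06 UTC
5·60 + 17 - 120 = 197 min
197 = 0·1440 + 197; 197 = 3·60 + 17 → 03:17, same day
→ 2024-12-07 03:17 ACX

2024-12-07 03:17 ACX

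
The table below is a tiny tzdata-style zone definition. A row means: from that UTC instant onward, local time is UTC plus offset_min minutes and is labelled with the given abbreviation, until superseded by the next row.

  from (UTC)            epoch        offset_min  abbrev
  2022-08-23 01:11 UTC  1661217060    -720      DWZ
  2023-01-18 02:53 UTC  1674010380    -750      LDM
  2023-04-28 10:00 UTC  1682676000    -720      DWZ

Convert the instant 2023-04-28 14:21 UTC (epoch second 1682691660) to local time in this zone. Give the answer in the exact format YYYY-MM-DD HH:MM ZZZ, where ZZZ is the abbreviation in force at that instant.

Query: 2023-04-28 14:21 UTC
Rule 3/3 (DWZ, -12:00): 2023-04-28 10:00 UTC ≤ query < +∞
14·60 + 21 - 720 = 141 min
141 = 0·1440 + 141; 141 = 2·60 + 21 → 02:21, same day
→ 2023-04-28 02:21 DWZ

2023-04-28 02:21 DWZ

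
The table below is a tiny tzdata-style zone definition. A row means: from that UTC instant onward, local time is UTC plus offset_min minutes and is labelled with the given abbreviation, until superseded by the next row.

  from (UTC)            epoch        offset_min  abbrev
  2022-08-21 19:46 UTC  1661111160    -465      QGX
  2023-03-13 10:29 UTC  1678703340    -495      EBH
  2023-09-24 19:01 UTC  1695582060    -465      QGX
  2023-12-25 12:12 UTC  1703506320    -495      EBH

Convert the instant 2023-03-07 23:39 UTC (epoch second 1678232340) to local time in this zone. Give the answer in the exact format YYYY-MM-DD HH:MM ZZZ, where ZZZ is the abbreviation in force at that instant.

2023-03-07 15:54 QGX

Query: 2023-03-07 23:39 UTC
Rule 1/4 (QGX, -07:45): 2022-08-21 19:46 UTC ≤ query < 2023-03-13 10:29 UTC
23·60 + 39 - 465 = 954 min
954 = 0·1440 + 954; 954 = 15·60 + 54 → 15:54, same day
→ 2023-03-07 15:54 QGX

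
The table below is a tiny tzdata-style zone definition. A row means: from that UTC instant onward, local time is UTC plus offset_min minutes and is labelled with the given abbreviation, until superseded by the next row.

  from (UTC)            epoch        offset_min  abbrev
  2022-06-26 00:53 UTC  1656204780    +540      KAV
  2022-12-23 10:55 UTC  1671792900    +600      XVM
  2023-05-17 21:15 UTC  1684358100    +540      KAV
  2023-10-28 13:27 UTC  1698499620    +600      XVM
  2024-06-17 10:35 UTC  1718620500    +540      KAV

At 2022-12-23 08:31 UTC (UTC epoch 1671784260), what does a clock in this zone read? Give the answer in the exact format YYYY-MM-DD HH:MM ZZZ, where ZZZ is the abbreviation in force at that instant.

2022-12-23 17:31 KAV

Query: 2022-12-23 08:31 UTC
Rule 1/5 (KAV, +09:00): 2022-06-26 00:53 UTC ≤ query < 2022-12-23 10:55 UTC
8·60 + 31 + 540 = 1051 min
1051 = 0·1440 + 1051; 1051 = 17·60 + 31 → 17:31, same day
→ 2022-12-23 17:31 KAV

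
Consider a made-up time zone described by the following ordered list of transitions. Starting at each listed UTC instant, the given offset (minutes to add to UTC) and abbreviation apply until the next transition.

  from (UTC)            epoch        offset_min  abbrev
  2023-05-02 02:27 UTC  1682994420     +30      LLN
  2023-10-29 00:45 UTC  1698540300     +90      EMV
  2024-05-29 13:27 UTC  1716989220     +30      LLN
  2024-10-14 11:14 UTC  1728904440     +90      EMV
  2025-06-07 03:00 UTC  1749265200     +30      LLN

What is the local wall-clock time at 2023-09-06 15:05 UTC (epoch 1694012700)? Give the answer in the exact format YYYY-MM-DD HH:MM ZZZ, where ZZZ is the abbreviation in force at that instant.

Query: 2023-09-06 15:05 UTC
Rule 1/5 (LLN, +00:30): 2023-05-02 02:27 UTC ≤ query < 2023-10-29 00:45 UTC
15·60 + 5 + 30 = 935 min
935 = 0·1440 + 935; 935 = 15·60 + 35 → 15:35, same day
→ 2023-09-06 15:35 LLN

2023-09-06 15:35 LLN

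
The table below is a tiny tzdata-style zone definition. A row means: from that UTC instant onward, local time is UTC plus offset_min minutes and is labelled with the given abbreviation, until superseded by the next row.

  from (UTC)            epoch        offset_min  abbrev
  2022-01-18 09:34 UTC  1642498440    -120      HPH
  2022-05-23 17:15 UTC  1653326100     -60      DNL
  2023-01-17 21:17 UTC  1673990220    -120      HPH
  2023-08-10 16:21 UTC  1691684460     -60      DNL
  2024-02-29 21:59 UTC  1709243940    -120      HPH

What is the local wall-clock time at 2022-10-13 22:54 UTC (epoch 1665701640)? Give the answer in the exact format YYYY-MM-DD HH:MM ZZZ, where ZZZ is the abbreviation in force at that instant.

Query: 2022-10-13 22:54 UTC
Rule 2/5 (DNL, -01:00): 2022-05-23 17:15 UTC ≤ query < 2023-01-17 21:17 UTC
22·60 + 54 - 60 = 1314 min
1314 = 0·1440 + 1314; 1314 = 21·60 + 54 → 21:54, same day
→ 2022-10-13 21:54 DNL

2022-10-13 21:54 DNL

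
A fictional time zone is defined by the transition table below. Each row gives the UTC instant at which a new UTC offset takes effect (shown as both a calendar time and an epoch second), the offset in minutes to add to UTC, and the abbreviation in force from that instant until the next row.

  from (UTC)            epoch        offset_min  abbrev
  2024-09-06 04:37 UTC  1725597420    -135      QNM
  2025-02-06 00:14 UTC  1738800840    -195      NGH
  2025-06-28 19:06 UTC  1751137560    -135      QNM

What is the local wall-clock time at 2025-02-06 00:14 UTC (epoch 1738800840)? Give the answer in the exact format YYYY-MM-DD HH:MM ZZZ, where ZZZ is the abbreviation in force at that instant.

2025-02-05 20:59 NGH

Query: 2025-02-06 00:14 UTC
Rule 2/3 (NGH, -03:15): 2025-02-06 00:14 UTC ≤ query < 2025-06-28 19:06 UTC
0·60 + 14 - 195 = -181 min
-181 = -1·1440 + 1259; 1259 = 20·60 + 59 → 20:59, 2025-02-06 - 1 day = 2025-02-05
→ 2025-02-05 20:59 NGH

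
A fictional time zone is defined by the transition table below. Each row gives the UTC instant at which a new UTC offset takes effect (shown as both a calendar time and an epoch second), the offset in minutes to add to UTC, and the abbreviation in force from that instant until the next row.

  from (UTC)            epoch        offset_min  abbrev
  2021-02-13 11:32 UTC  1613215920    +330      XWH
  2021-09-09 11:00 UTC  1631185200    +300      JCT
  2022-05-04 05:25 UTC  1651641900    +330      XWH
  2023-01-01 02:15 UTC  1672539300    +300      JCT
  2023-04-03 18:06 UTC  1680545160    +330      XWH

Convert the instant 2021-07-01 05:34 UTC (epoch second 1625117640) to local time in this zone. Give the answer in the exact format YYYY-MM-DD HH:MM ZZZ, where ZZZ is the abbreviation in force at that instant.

2021-07-01 11:04 XWH

Query: 2021-07-01 05:34 UTC
Rule 1/5 (XWH, +05:30): 2021-02-13 11:32 UTC ≤ query < 2021-09-09 11:00 UTC
5·60 + 34 + 330 = 664 min
664 = 0·1440 + 664; 664 = 11·60 + 4 → 11:04, same day
→ 2021-07-01 11:04 XWH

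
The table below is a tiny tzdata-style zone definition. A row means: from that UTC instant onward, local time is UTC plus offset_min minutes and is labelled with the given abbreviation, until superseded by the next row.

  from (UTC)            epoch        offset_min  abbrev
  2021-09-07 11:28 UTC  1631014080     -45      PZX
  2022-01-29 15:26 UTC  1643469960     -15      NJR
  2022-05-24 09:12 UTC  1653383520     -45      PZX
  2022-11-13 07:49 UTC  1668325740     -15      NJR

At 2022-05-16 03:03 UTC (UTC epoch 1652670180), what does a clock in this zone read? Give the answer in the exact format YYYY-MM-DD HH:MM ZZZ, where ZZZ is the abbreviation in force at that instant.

Query: 2022-05-16 03:03 UTC
Rule 2/4 (NJR, -00:15): 2022-01-29 15:26 UTC ≤ query < 2022-05-24 09:12 UTC
3·60 + 3 - 15 = 168 min
168 = 0·1440 + 168; 168 = 2·60 + 48 → 02:48, same day
→ 2022-05-16 02:48 NJR

2022-05-16 02:48 NJR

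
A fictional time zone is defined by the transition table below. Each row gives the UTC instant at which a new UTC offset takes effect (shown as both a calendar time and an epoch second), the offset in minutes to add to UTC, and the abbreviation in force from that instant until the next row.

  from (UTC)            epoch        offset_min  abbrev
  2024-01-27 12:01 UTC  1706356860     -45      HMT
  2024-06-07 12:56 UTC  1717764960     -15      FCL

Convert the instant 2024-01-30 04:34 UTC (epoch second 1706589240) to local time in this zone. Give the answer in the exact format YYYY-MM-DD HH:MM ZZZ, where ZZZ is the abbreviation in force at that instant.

Query: 2024-01-30 04:34 UTC
Rule 1/2 (HMT, -00:45): 2024-01-27 12:01 UTC ≤ query < 2024-06-07 12:56 UTC
4·60 + 34 - 45 = 229 min
229 = 0·1440 + 229; 229 = 3·60 + 49 → 03:49, same day
→ 2024-01-30 03:49 HMT

2024-01-30 03:49 HMT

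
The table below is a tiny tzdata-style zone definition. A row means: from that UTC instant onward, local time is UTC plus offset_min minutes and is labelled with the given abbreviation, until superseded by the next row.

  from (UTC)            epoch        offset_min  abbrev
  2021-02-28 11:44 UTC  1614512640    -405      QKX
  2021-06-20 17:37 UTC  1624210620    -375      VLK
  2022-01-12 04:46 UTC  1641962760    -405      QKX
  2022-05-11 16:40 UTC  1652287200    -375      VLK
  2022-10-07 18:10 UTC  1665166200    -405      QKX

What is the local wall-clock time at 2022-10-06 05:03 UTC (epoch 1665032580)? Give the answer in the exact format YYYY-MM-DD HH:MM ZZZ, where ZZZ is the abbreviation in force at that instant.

Query: 2022-10-06 05:03 UTC
Rule 4/5 (VLK, -06:15): 2022-05-11 16:40 UTC ≤ query < 2022-10-07 18:10 UTC
5·60 + 3 - 375 = -72 min
-72 = -1·1440 + 1368; 1368 = 22·60 + 48 → 22:48, 2022-10-06 - 1 day = 2022-10-05
→ 2022-10-05 22:48 VLK

2022-10-05 22:48 VLK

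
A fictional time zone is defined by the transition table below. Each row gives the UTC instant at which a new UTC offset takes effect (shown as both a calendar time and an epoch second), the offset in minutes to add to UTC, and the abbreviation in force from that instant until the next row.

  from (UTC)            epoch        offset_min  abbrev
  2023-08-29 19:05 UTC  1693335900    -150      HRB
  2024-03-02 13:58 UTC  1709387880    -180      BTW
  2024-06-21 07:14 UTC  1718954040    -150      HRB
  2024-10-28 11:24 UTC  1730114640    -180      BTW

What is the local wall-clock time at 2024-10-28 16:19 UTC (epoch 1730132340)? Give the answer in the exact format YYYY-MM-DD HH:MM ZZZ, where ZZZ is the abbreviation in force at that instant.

2024-10-28 13:19 BTW

Query: 2024-10-28 16:19 UTC
Rule 4/4 (BTW, -03:00): 2024-10-28 11:24 UTC ≤ query < +∞
16·60 + 19 - 180 = 799 min
799 = 0·1440 + 799; 799 = 13·60 + 19 → 13:19, same day
→ 2024-10-28 13:19 BTW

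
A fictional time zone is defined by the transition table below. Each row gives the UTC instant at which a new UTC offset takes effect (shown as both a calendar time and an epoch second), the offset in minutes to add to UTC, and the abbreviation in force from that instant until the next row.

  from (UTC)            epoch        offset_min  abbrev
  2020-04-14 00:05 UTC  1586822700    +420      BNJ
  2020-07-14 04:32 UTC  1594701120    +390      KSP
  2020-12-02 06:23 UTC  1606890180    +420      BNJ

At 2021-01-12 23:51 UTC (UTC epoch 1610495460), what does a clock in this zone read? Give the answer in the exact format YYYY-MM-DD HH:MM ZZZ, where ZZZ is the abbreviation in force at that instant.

Query: 2021-01-12 23:51 UTC
Rule 3/3 (BNJ, +07:00): 2020-12-02 06:23 UTC ≤ query < +∞
23·60 + 51 + 420 = 1851 min
1851 = 1·1440 + 411; 411 = 6·60 + 51 → 06:51, 2021-01-12 + 1 day = 2021-01-13
→ 2021-01-13 06:51 BNJ

2021-01-13 06:51 BNJ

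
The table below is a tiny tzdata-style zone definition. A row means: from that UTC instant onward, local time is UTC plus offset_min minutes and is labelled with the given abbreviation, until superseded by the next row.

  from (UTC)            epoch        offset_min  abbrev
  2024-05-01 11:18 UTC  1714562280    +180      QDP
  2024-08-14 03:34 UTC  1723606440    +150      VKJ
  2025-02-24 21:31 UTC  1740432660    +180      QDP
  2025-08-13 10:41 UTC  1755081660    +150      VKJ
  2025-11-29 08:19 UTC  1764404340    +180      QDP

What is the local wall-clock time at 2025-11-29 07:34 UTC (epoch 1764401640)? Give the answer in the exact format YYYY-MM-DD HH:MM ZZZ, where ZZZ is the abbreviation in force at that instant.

2025-11-29 10:04 VKJ

Query: 2025-11-29 07:34 UTC
Rule 4/5 (VKJ, +02:30): 2025-08-13 10:41 UTC ≤ query < 2025-11-29 08:19 UTC
7·60 + 34 + 150 = 604 min
604 = 0·1440 + 604; 604 = 10·60 + 4 → 10:04, same day
→ 2025-11-29 10:04 VKJ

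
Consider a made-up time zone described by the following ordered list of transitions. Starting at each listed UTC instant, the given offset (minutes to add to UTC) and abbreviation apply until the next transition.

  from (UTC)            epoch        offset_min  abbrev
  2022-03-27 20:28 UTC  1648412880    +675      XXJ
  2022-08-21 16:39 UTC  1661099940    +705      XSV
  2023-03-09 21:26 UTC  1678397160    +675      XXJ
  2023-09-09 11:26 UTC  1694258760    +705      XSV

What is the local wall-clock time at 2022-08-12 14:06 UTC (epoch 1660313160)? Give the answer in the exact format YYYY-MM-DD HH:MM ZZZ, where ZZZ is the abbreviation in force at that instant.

2022-08-13 01:21 XXJ

Query: 2022-08-12 14:06 UTC
Rule 1/4 (XXJ, +11:15): 2022-03-27 20:28 UTC ≤ query < 2022-08-21 16:39 UTC
14·60 + 6 + 675 = 1521 min
1521 = 1·1440 + 81; 81 = 1·60 + 21 → 01:21, 2022-08-12 + 1 day = 2022-08-13
→ 2022-08-13 01:21 XXJ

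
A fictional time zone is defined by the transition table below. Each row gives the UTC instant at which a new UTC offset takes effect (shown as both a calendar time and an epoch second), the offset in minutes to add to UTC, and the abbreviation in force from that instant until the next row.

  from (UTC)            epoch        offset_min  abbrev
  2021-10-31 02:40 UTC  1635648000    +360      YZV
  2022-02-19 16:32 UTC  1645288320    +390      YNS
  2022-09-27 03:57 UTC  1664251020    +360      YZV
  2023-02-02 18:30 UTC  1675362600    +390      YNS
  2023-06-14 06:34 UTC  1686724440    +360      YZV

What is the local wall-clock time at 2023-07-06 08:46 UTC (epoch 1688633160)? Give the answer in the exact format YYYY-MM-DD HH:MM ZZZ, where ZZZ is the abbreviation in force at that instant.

2023-07-06 14:46 YZV

Query: 2023-07-06 08:46 UTC
Rule 5/5 (YZV, +06:00): 2023-06-14 06:34 UTC ≤ query < +∞
8·60 + 46 + 360 = 886 min
886 = 0·1440 + 886; 886 = 14·60 + 46 → 14:46, same day
→ 2023-07-06 14:46 YZV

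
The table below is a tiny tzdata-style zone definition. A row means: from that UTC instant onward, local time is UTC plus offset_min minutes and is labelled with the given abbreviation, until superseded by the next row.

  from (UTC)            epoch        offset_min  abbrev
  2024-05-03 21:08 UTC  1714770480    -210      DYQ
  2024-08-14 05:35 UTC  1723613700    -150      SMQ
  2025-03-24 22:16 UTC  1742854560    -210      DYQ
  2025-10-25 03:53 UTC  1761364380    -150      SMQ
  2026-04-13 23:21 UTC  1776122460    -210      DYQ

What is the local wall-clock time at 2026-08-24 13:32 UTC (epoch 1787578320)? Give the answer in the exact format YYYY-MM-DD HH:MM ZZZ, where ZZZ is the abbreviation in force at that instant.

Query: 2026-08-24 13:32 UTC
Rule 5/5 (DYQ, -03:30): 2026-04-13 23:21 UTC ≤ query < +∞
13·60 + 32 - 210 = 602 min
602 = 0·1440 + 602; 602 = 10·60 + 2 → 10:02, same day
→ 2026-08-24 10:02 DYQ

2026-08-24 10:02 DYQ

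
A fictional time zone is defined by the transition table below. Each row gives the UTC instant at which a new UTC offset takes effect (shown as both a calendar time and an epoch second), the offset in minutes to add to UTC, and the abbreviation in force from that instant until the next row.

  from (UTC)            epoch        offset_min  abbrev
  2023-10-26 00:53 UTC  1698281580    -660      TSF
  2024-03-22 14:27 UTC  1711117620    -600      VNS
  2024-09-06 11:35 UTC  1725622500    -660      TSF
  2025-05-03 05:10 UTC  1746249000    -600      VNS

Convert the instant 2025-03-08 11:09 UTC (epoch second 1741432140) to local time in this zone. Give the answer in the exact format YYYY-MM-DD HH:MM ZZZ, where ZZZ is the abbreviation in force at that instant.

Query: 2025-03-08 11:09 UTC
Rule 3/4 (TSF, -11:00): 2024-09-06 11:35 UTC ≤ query < 2025-05-03 05:10 UTC
11·60 + 9 - 660 = 9 min
9 = 0·1440 + 9; 9 = 0·60 + 9 → 00:09, same day
→ 2025-03-08 00:09 TSF

2025-03-08 00:09 TSF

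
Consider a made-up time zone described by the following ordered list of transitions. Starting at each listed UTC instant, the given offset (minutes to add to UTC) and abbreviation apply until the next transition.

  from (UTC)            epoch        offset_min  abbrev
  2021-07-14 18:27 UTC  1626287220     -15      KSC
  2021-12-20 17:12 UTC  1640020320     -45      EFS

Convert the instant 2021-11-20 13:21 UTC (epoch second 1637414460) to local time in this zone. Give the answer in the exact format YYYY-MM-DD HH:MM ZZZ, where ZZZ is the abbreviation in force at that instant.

2021-11-20 13:06 KSC

Query: 2021-11-20 13:21 UTC
Rule 1/2 (KSC, -00:15): 2021-07-14 18:27 UTC ≤ query < 2021-12-20 17:12 UTC
13·60 + 21 - 15 = 786 min
786 = 0·1440 + 786; 786 = 13·60 + 6 → 13:06, same day
→ 2021-11-20 13:06 KSC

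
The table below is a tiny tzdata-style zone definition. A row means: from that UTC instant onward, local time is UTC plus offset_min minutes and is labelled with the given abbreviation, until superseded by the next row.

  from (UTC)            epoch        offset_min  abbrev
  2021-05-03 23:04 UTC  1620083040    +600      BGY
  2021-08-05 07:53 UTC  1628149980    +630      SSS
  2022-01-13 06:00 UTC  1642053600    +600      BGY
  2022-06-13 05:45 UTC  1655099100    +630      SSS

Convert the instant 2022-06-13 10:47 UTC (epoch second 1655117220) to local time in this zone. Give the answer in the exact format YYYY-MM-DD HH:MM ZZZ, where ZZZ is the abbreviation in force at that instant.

2022-06-13 21:17 SSS

Query: 2022-06-13 10:47 UTC
Rule 4/4 (SSS, +10:30): 2022-06-13 05:45 UTC ≤ query < +∞
10·60 + 47 + 630 = 1277 min
1277 = 0·1440 + 1277; 1277 = 21·60 + 17 → 21:17, same day
→ 2022-06-13 21:17 SSS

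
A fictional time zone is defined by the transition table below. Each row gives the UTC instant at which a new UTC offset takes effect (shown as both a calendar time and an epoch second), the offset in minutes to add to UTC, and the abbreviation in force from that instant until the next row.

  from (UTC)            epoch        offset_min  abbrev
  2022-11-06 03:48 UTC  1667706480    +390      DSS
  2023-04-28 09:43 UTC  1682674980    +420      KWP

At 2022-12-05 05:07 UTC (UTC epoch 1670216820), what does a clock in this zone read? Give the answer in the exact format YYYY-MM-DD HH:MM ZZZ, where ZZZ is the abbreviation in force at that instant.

2022-12-05 11:37 DSS

Query: 2022-12-05 05:07 UTC
Rule 1/2 (DSS, +06:30): 2022-11-06 03:48 UTC ≤ query < 2023-04-28 09:43 UTC
5·60 + 7 + 390 = 697 min
697 = 0·1440 + 697; 697 = 11·60 + 37 → 11:37, same day
→ 2022-12-05 11:37 DSS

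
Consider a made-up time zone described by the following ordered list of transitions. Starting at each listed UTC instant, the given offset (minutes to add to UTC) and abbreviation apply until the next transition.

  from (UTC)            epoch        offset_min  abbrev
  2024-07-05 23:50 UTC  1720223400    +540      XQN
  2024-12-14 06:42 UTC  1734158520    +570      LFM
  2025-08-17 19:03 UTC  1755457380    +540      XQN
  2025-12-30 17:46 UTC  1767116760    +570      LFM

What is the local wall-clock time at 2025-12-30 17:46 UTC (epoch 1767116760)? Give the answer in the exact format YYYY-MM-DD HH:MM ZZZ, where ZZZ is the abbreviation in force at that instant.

2025-12-31 03:16 LFM

Query: 2025-12-30 17:46 UTC
Rule 4/4 (LFM, +09:30): 2025-12-30 17:46 UTC ≤ query < +∞
17·60 + 46 + 570 = 1636 min
1636 = 1·1440 + 196; 196 = 3·60 + 16 → 03:16, 2025-12-30 + 1 day = 2025-12-31
→ 2025-12-31 03:16 LFM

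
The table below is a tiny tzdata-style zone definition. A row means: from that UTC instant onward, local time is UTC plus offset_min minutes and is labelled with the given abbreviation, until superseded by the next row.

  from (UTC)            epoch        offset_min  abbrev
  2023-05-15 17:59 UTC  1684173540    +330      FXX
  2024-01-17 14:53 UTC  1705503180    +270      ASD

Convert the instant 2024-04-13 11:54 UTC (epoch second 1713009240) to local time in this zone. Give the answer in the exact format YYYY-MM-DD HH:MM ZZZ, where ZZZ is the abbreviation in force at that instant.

Query: 2024-04-13 11:54 UTC
Rule 2/2 (ASD, +04:30): 2024-01-17 14:53 UTC ≤ query < +∞
11·60 + 54 + 270 = 984 min
984 = 0·1440 + 984; 984 = 16·60 + 24 → 16:24, same day
→ 2024-04-13 16:24 ASD

2024-04-13 16:24 ASD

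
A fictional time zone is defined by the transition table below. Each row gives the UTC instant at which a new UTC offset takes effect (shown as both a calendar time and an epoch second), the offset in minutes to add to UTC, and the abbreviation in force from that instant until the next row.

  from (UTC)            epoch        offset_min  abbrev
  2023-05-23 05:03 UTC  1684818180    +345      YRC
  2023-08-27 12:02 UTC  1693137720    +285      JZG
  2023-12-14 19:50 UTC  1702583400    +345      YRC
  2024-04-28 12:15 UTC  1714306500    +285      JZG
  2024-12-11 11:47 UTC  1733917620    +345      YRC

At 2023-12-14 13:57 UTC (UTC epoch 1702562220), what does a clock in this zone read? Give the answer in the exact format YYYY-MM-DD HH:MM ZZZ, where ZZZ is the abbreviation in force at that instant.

Query: 2023-12-14 13:57 UTC
Rule 2/5 (JZG, +04:45): 2023-08-27 12:02 UTC ≤ query < 2023-12-14 19:50 UTC
13·60 + 57 + 285 = 1122 min
1122 = 0·1440 + 1122; 1122 = 18·60 + 42 → 18:42, same day
→ 2023-12-14 18:42 JZG

2023-12-14 18:42 JZG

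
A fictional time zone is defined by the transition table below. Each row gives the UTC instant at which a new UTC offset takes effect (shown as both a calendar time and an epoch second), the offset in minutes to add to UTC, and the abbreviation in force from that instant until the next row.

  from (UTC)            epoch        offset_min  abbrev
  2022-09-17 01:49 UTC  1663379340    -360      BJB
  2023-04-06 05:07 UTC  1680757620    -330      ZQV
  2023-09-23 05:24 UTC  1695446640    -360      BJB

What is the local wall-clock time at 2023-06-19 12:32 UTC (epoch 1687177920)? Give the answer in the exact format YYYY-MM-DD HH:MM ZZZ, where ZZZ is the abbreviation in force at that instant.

Query: 2023-06-19 12:32 UTC
Rule 2/3 (ZQV, -05:30): 2023-04-06 05:07 UTC ≤ query < 2023-09-23 05:24 UTC
12·60 + 32 - 330 = 422 min
422 = 0·1440 + 422; 422 = 7·60 + 2 → 07:02, same day
→ 2023-06-19 07:02 ZQV

2023-06-19 07:02 ZQV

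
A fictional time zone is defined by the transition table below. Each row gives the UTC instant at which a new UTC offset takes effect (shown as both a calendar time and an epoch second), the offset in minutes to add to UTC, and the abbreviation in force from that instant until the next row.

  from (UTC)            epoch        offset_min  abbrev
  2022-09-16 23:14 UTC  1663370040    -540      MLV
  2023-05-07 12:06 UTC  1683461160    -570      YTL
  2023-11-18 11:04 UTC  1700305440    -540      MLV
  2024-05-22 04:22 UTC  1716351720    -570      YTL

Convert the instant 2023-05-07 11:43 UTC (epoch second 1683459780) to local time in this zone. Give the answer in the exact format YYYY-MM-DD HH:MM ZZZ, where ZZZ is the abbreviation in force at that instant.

2023-05-07 02:43 MLV

Query: 2023-05-07 11:43 UTC
Rule 1/4 (MLV, -09:00): 2022-09-16 23:14 UTC ≤ query < 2023-05-07 12:06 UTC
11·60 + 43 - 540 = 163 min
163 = 0·1440 + 163; 163 = 2·60 + 43 → 02:43, same day
→ 2023-05-07 02:43 MLV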